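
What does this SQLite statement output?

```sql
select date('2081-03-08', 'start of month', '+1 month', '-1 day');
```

`start of month` rewinds 2081-03-08 to 2081-03-01.
Adding +1 month to 2081-03-01 gives 2081-04-01.
Going back 1 day from 2081-04-01 reaches 2081-03-31 (last day of March, 31 days).

2081-03-31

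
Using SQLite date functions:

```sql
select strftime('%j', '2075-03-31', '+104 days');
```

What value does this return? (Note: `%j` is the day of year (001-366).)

First apply '+104 days': 2075-03-31 → 2075-07-13.
Day-of-year for 2075-07-13: days since 2075-01-01 inclusive = 194, zero-padded to 194.

194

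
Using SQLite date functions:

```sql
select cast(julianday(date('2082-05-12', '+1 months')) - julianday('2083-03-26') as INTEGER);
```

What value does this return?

Adding +1 month to 2082-05-12 gives 2082-06-12.
18 days remain in June 2082 after the 12th (30 − 12).
Full months from July 2082 through February 2083 contribute their day counts.
Then 26 days into March 2083.
Total: 18 + 31 + 31 + 30 + 31 + 30 + 31 + 31 + 28 + 26 = 287.
The subtraction is earlier − later, so the result is −287 → -287.

-287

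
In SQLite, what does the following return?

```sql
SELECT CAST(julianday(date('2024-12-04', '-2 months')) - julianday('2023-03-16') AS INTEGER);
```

568

Adding -2 months to 2024-12-04 gives 2024-10-04.
15 days remain in March 2023 after the 16th (31 − 16).
Full months from April 2023 through September 2024 contribute their day counts.
Then 4 days into October 2024.
Total: 15 + 30 + 31 + 30 + 31 + 31 + 30 + 31 + 30 + 31 + 31 + 29 + 31 + 30 + 31 + 30 + 31 + 31 + 30 + 4 = 568.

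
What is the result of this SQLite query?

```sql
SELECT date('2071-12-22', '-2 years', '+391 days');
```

2071-01-17

Adding -2 years to 2071-12-22 gives 2069-12-22.
Applying '+391 days' to 2069-12-22: counting 391 days forward gives 2071-01-17.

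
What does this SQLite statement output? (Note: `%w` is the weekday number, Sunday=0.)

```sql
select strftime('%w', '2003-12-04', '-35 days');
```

First apply '-35 days': 2003-12-04 → 2003-10-30.
2003-10-30 is a Thursday; with Sunday=0 that is 4.

4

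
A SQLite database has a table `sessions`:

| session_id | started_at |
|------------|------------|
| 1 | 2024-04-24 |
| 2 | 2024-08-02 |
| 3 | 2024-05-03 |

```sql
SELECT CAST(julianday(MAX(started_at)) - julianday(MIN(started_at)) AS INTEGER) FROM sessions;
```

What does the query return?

100

MIN = 2024-04-24, MAX = 2024-08-02.
6 days remain in April 2024 after the 24th (30 − 24).
May 2024: 31 days.
June 2024: 30 days.
July 2024: 31 days.
Then 2 days into August 2024.
Total: 6 + 31 + 30 + 31 + 2 = 100.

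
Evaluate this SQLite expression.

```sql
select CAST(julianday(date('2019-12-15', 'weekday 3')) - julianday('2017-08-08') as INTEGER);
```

862

`weekday 3` advances to the next Wednesday; 2019-12-15 is a Sunday, so it moves forward to 2019-12-18.
23 days remain in August 2017 after the 8th (31 − 8).
Full months from September 2017 through November 2019 contribute their day counts.
Then 18 days into December 2019.
Total: 23 + 30 + 31 + 30 + 31 + 31 + 28 + 31 + 30 + 31 + 30 + 31 + 31 + 30 + 31 + 30 + 31 + 31 + 28 + 31 + 30 + 31 + 30 + 31 + 31 + 30 + 31 + 30 + 18 = 862.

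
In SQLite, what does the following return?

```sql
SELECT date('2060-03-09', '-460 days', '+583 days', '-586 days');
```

Applying '-460 days' to 2060-03-09: counting 460 days back gives 2058-12-05.
Applying '+583 days' to 2058-12-05: counting 583 days forward gives 2060-07-10.
Applying '-586 days' to 2060-07-10: counting 586 days back gives 2058-12-02.

2058-12-02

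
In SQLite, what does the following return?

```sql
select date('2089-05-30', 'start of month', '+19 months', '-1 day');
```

2090-11-30

`start of month` rewinds 2089-05-30 to 2089-05-01.
Adding +19 months to 2089-05-01 gives 2090-12-01.
Going back 1 day from 2090-12-01 reaches 2090-11-30 (last day of November, 30 days).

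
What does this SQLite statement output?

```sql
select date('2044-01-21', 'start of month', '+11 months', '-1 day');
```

`start of month` rewinds 2044-01-21 to 2044-01-01.
Adding +11 months to 2044-01-01 gives 2044-12-01.
Going back 1 day from 2044-12-01 reaches 2044-11-30 (last day of November, 30 days).

2044-11-30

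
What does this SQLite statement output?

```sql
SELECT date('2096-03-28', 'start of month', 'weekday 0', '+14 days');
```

2096-03-18

`start of month` rewinds 2096-03-28 to 2096-03-01.
`weekday 0` advances to the next Sunday; 2096-03-01 is a Thursday, so it moves forward to 2096-03-04.
Advancing 14 more days within March lands on 2096-03-18.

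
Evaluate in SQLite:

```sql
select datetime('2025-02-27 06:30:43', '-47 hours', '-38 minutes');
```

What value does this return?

-47 hours from 2025-02-27 06:30:43 is 2025-02-25 07:30:43 (crosses midnight).
-38 minutes from 2025-02-25 07:30:43 is 2025-02-25 06:52:43.

2025-02-25 06:52:43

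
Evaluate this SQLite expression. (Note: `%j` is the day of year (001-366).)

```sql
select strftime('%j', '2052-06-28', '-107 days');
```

First apply '-107 days': 2052-06-28 → 2052-03-13.
Day-of-year for 2052-03-13: days since 2052-01-01 inclusive = 73, zero-padded to 073.

073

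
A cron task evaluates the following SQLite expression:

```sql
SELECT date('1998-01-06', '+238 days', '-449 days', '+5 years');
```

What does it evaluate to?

2002-06-09

Applying '+238 days' to 1998-01-06: counting 238 days forward gives 1998-09-01.
Applying '-449 days' to 1998-09-01: counting 449 days back gives 1997-06-09.
Adding +5 years to 1997-06-09 gives 2002-06-09.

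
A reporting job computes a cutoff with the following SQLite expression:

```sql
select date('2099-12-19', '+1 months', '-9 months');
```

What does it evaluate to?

Adding +1 month to 2099-12-19 gives 2100-01-19.
Adding -9 months to 2100-01-19 gives 2099-04-19.

2099-04-19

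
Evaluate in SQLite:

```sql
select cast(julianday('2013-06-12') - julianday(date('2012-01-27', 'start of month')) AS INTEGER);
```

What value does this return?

`start of month` rewinds 2012-01-27 to 2012-01-01.
30 days remain in January 2012 after the 1st (31 − 1).
Full months from February 2012 through May 2013 contribute their day counts.
Then 12 days into June 2013.
Total: 30 + 29 + 31 + 30 + 31 + 30 + 31 + 31 + 30 + 31 + 30 + 31 + 31 + 28 + 31 + 30 + 31 + 12 = 528.

528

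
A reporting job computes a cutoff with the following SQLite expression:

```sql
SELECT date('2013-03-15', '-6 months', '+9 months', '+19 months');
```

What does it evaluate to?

2015-01-15

Adding -6 months to 2013-03-15 gives 2012-09-15.
Adding +9 months to 2012-09-15 gives 2013-06-15.
Adding +19 months to 2013-06-15 gives 2015-01-15.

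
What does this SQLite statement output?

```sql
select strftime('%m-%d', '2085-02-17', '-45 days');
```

01-03

First apply '-45 days': 2085-02-17 → 2085-01-03.
`%m-%d` extracts the month-day: 01-03.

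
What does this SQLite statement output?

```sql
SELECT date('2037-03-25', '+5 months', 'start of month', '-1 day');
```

2037-07-31

Adding +5 months to 2037-03-25 gives 2037-08-25.
`start of month` rewinds 2037-08-25 to 2037-08-01.
Going back 1 day from 2037-08-01 reaches 2037-07-31 (last day of July, 31 days).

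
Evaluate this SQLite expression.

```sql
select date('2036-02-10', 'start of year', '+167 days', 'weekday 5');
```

2036-06-20

`start of year` rewinds 2036-02-10 to 2036-01-01.
Applying '+167 days' to 2036-01-01: counting 167 days forward gives 2036-06-16.
`weekday 5` advances to the next Friday; 2036-06-16 is a Monday, so it moves forward to 2036-06-20.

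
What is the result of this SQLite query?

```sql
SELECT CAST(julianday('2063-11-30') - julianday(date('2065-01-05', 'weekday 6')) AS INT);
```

`weekday 6` advances to the next Saturday; 2065-01-05 is a Monday, so it moves forward to 2065-01-10.
0 days remain in November 2063 after the 30th (30 − 30).
Full months from December 2063 through December 2064 contribute their day counts.
Then 10 days into January 2065.
Total: 0 + 31 + 31 + 29 + 31 + 30 + 31 + 30 + 31 + 31 + 30 + 31 + 30 + 31 + 10 = 407.
The subtraction is earlier − later, so the result is −407 → -407.

-407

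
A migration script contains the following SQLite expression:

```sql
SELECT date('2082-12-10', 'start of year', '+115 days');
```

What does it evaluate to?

2082-04-26

`start of year` rewinds 2082-12-10 to 2082-01-01.
Applying '+115 days' to 2082-01-01: counting 115 days forward gives 2082-04-26.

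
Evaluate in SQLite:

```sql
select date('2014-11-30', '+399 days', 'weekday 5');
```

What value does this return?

Applying '+399 days' to 2014-11-30: counting 399 days forward gives 2016-01-03.
`weekday 5` advances to the next Friday; 2016-01-03 is a Sunday, so it moves forward to 2016-01-08.

2016-01-08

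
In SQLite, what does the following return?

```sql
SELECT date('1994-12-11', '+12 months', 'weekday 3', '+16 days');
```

Adding +12 months to 1994-12-11 gives 1995-12-11.
`weekday 3` advances to the next Wednesday; 1995-12-11 is a Monday, so it moves forward to 1995-12-13.
Advancing 16 more days within December lands on 1995-12-29.

1995-12-29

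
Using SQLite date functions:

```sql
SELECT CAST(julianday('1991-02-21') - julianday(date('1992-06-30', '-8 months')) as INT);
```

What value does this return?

Adding -8 months to 1992-06-30 gives 1991-10-30.
7 days remain in February 1991 after the 21st (28 − 21).
Full months from March 1991 through September 1991 contribute their day counts.
Then 30 days into October 1991.
Total: 7 + 31 + 30 + 31 + 30 + 31 + 31 + 30 + 30 = 251.
The subtraction is earlier − later, so the result is −251 → -251.

-251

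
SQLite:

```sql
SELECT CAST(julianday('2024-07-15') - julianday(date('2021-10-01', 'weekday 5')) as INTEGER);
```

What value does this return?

1018

`weekday 5` advances to the next Friday; 2021-10-01 is already a Friday, so it stays at 2021-10-01.
30 days remain in October 2021 after the 1st (31 − 1).
Full months from November 2021 through June 2024 contribute their day counts.
Then 15 days into July 2024.
Total: 30 + 30 + 31 + 31 + 28 + 31 + 30 + 31 + 30 + 31 + 31 + 30 + 31 + 30 + 31 + 31 + 28 + 31 + 30 + 31 + 30 + 31 + 31 + 30 + 31 + 30 + 31 + 31 + 29 + 31 + 30 + 31 + 30 + 15 = 1018.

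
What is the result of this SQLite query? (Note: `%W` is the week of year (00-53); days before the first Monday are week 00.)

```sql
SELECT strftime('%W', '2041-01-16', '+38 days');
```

07

First apply '+38 days': 2041-01-16 → 2041-02-23.
2041-02-23 is a Saturday. SQLite's %W counts Mondays since the year started; the result is 07.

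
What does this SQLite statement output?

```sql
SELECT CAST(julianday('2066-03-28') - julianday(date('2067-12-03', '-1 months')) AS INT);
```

Adding -1 month to 2067-12-03 gives 2067-11-03.
3 days remain in March 2066 after the 28th (31 − 28).
Full months from April 2066 through October 2067 contribute their day counts.
Then 3 days into November 2067.
Total: 3 + 30 + 31 + 30 + 31 + 31 + 30 + 31 + 30 + 31 + 31 + 28 + 31 + 30 + 31 + 30 + 31 + 31 + 30 + 31 + 3 = 585.
The subtraction is earlier − later, so the result is −585 → -585.

-585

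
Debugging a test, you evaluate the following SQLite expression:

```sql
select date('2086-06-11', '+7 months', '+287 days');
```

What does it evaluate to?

2087-10-25

Adding +7 months to 2086-06-11 gives 2087-01-11.
Applying '+287 days' to 2087-01-11: counting 287 days forward gives 2087-10-25.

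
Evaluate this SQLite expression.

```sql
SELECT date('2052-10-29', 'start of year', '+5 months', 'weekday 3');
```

2052-06-05

`start of year` rewinds 2052-10-29 to 2052-01-01.
Adding +5 months to 2052-01-01 gives 2052-06-01.
`weekday 3` advances to the next Wednesday; 2052-06-01 is a Saturday, so it moves forward to 2052-06-05.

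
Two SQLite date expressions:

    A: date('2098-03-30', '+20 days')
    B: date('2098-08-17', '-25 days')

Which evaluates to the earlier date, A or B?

A = 2098-04-19.
B = 2098-07-23.
A is earlier.

A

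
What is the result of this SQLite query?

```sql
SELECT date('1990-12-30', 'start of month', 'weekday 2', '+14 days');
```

1990-12-18

`start of month` rewinds 1990-12-30 to 1990-12-01.
`weekday 2` advances to the next Tuesday; 1990-12-01 is a Saturday, so it moves forward to 1990-12-04.
Advancing 14 more days within December lands on 1990-12-18.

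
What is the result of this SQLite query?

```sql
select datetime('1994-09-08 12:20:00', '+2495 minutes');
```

2495 minutes = 41h 35m; +2495 minutes from 1994-09-08 12:20:00 is 1994-09-10 05:55:00 (crosses midnight).

1994-09-10 05:55:00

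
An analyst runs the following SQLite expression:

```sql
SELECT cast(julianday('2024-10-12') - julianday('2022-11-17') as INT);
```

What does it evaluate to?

695

13 days remain in November 2022 after the 17th (30 − 17).
Full months from December 2022 through September 2024 contribute their day counts.
Then 12 days into October 2024.
Total: 13 + 31 + 31 + 28 + 31 + 30 + 31 + 30 + 31 + 31 + 30 + 31 + 30 + 31 + 31 + 29 + 31 + 30 + 31 + 30 + 31 + 31 + 30 + 12 = 695.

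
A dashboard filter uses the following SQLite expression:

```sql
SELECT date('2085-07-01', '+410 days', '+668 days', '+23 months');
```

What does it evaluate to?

Applying '+410 days' to 2085-07-01: counting 410 days forward gives 2086-08-15.
Applying '+668 days' to 2086-08-15: counting 668 days forward gives 2088-06-13.
Adding +23 months to 2088-06-13 gives 2090-05-13.

2090-05-13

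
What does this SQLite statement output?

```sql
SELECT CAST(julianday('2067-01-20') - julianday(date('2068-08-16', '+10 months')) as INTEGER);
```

-878

Adding +10 months to 2068-08-16 gives 2069-06-16.
11 days remain in January 2067 after the 20th (31 − 20).
Full months from February 2067 through May 2069 contribute their day counts.
Then 16 days into June 2069.
Total: 11 + 28 + 31 + 30 + 31 + 30 + 31 + 31 + 30 + 31 + 30 + 31 + 31 + 29 + 31 + 30 + 31 + 30 + 31 + 31 + 30 + 31 + 30 + 31 + 31 + 28 + 31 + 30 + 31 + 16 = 878.
The subtraction is earlier − later, so the result is −878 → -878.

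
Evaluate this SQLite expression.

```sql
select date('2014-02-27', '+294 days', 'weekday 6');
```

Applying '+294 days' to 2014-02-27: counting 294 days forward gives 2014-12-18.
`weekday 6` advances to the next Saturday; 2014-12-18 is a Thursday, so it moves forward to 2014-12-20.

2014-12-20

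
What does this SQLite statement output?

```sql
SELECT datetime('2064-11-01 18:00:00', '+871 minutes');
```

871 minutes = 14h 31m; +871 minutes from 2064-11-01 18:00:00 is 2064-11-02 08:31:00 (crosses midnight).

2064-11-02 08:31:00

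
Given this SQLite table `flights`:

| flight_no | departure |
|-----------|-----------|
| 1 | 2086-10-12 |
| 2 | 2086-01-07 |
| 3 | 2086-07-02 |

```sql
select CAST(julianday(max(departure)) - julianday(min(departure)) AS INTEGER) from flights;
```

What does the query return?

MIN = 2086-01-07, MAX = 2086-10-12.
24 days remain in January 2086 after the 7th (31 − 7).
Full months from February 2086 through September 2086 contribute their day counts.
Then 12 days into October 2086.
Total: 24 + 28 + 31 + 30 + 31 + 30 + 31 + 31 + 30 + 12 = 278.

278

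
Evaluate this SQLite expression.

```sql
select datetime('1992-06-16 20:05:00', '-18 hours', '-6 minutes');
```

-18 hours from 1992-06-16 20:05:00 is 1992-06-16 02:05:00.
-6 minutes from 1992-06-16 02:05:00 is 1992-06-16 01:59:00.

1992-06-16 01:59:00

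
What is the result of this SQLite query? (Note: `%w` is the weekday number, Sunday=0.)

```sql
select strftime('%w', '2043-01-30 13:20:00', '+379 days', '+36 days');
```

First apply '+379 days', '+36 days': 2043-01-30 13:20:00 → 2044-03-20 13:20:00.
2044-03-20 is a Sunday; with Sunday=0 that is 0.

0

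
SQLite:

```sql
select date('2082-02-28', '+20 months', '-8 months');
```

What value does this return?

2083-02-28

Adding +20 months to 2082-02-28 gives 2083-10-28.
Adding -8 months to 2083-10-28 gives 2083-02-28.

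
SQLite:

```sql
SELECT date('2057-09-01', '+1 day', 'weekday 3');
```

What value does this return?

2057-09-05

Advancing 1 more day within September lands on 2057-09-02.
`weekday 3` advances to the next Wednesday; 2057-09-02 is a Sunday, so it moves forward to 2057-09-05.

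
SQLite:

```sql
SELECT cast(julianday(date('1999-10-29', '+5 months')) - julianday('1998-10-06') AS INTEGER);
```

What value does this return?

Adding +5 months to 1999-10-29 gives 2000-03-29.
25 days remain in October 1998 after the 6th (31 − 6).
Full months from November 1998 through February 2000 contribute their day counts.
Then 29 days into March 2000.
Total: 25 + 30 + 31 + 31 + 28 + 31 + 30 + 31 + 30 + 31 + 31 + 30 + 31 + 30 + 31 + 31 + 29 + 29 = 540.

540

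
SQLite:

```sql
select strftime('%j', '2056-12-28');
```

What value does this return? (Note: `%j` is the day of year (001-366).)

363

Day-of-year for 2056-12-28: days since 2056-01-01 inclusive = 363, zero-padded to 363.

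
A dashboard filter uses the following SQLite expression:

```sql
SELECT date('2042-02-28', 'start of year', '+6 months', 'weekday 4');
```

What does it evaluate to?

2042-07-03

`start of year` rewinds 2042-02-28 to 2042-01-01.
Adding +6 months to 2042-01-01 gives 2042-07-01.
`weekday 4` advances to the next Thursday; 2042-07-01 is a Tuesday, so it moves forward to 2042-07-03.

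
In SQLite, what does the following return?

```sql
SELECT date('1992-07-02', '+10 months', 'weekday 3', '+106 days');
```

1993-08-19

Adding +10 months to 1992-07-02 gives 1993-05-02.
`weekday 3` advances to the next Wednesday; 1993-05-02 is a Sunday, so it moves forward to 1993-05-05.
Applying '+106 days' to 1993-05-05: counting 106 days forward gives 1993-08-19.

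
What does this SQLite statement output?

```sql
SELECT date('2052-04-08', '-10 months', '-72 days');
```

Adding -10 months to 2052-04-08 gives 2051-06-08.
Applying '-72 days' to 2051-06-08: counting 72 days back gives 2051-03-28.

2051-03-28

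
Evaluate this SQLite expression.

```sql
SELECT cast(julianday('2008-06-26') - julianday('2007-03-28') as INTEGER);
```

456

3 days remain in March 2007 after the 28th (31 − 28).
Full months from April 2007 through May 2008 contribute their day counts.
Then 26 days into June 2008.
Total: 3 + 30 + 31 + 30 + 31 + 31 + 30 + 31 + 30 + 31 + 31 + 29 + 31 + 30 + 31 + 26 = 456.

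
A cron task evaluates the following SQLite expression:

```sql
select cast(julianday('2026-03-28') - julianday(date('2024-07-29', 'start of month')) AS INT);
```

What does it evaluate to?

635

`start of month` rewinds 2024-07-29 to 2024-07-01.
30 days remain in July 2024 after the 1st (31 − 1).
Full months from August 2024 through February 2026 contribute their day counts.
Then 28 days into March 2026.
Total: 30 + 31 + 30 + 31 + 30 + 31 + 31 + 28 + 31 + 30 + 31 + 30 + 31 + 31 + 30 + 31 + 30 + 31 + 31 + 28 + 28 = 635.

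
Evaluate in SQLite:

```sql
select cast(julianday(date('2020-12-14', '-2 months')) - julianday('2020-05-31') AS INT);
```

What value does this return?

136

Adding -2 months to 2020-12-14 gives 2020-10-14.
0 days remain in May 2020 after the 31st (31 − 31).
June 2020: 30 days.
July 2020: 31 days.
August 2020: 31 days.
September 2020: 30 days.
Then 14 days into October 2020.
Total: 0 + 30 + 31 + 31 + 30 + 14 = 136.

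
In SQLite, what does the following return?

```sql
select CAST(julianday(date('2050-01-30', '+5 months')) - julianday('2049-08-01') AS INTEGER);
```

Adding +5 months to 2050-01-30 gives 2050-06-30.
30 days remain in August 2049 after the 1st (31 − 1).
Full months from September 2049 through May 2050 contribute their day counts.
Then 30 days into June 2050.
Total: 30 + 30 + 31 + 30 + 31 + 31 + 28 + 31 + 30 + 31 + 30 = 333.

333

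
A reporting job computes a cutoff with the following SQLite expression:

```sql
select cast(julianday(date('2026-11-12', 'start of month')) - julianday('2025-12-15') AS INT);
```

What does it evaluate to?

321

`start of month` rewinds 2026-11-12 to 2026-11-01.
16 days remain in December 2025 after the 15th (31 − 15).
Full months from January 2026 through October 2026 contribute their day counts.
Then 1 day into November 2026.
Total: 16 + 31 + 28 + 31 + 30 + 31 + 30 + 31 + 31 + 30 + 31 + 1 = 321.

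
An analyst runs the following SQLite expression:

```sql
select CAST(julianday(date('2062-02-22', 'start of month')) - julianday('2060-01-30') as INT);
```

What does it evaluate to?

`start of month` rewinds 2062-02-22 to 2062-02-01.
1 day remains in January 2060 after the 30th (31 − 30).
Full months from February 2060 through January 2062 contribute their day counts.
Then 1 day into February 2062.
Total: 1 + 29 + 31 + 30 + 31 + 30 + 31 + 31 + 30 + 31 + 30 + 31 + 31 + 28 + 31 + 30 + 31 + 30 + 31 + 31 + 30 + 31 + 30 + 31 + 31 + 1 = 733.

733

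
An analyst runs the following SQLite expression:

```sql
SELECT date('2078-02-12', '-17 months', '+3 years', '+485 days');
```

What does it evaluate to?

2081-01-09

Adding -17 months to 2078-02-12 gives 2076-09-12.
Adding +3 years to 2076-09-12 gives 2079-09-12.
Applying '+485 days' to 2079-09-12: counting 485 days forward gives 2081-01-09.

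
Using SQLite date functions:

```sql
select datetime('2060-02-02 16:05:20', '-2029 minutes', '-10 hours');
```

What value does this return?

2029 minutes = 33h 49m; -2029 minutes from 2060-02-02 16:05:20 is 2060-02-01 06:16:20 (crosses midnight).
-10 hours from 2060-02-01 06:16:20 is 2060-01-31 20:16:20 (crosses midnight).

2060-01-31 20:16:20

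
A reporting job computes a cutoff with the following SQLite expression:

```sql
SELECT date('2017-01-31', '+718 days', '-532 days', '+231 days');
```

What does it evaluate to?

Applying '+718 days' to 2017-01-31: counting 718 days forward gives 2019-01-19.
Applying '-532 days' to 2019-01-19: counting 532 days back gives 2017-08-05.
Applying '+231 days' to 2017-08-05: counting 231 days forward gives 2018-03-24.

2018-03-24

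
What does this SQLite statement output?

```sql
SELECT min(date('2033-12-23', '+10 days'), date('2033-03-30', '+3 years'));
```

date('2033-12-23', '+10 days') → 2034-01-02.
date('2033-03-30', '+3 years') → 2036-03-30.
Earlier of the two is 2034-01-02.

2034-01-02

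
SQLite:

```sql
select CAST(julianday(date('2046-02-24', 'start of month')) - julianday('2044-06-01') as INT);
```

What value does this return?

610

`start of month` rewinds 2046-02-24 to 2046-02-01.
29 days remain in June 2044 after the 1st (30 − 1).
Full months from July 2044 through January 2046 contribute their day counts.
Then 1 day into February 2046.
Total: 29 + 31 + 31 + 30 + 31 + 30 + 31 + 31 + 28 + 31 + 30 + 31 + 30 + 31 + 31 + 30 + 31 + 30 + 31 + 31 + 1 = 610.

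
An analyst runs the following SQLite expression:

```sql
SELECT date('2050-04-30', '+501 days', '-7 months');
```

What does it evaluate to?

Applying '+501 days' to 2050-04-30: counting 501 days forward gives 2051-09-13.
Adding -7 months to 2051-09-13 gives 2051-02-13.

2051-02-13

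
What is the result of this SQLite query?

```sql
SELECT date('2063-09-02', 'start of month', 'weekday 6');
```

2063-09-01

`start of month` rewinds 2063-09-02 to 2063-09-01.
`weekday 6` advances to the next Saturday; 2063-09-01 is already a Saturday, so it stays at 2063-09-01.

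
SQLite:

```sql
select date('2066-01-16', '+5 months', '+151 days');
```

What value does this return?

Adding +5 months to 2066-01-16 gives 2066-06-16.
Applying '+151 days' to 2066-06-16: counting 151 days forward gives 2066-11-14.

2066-11-14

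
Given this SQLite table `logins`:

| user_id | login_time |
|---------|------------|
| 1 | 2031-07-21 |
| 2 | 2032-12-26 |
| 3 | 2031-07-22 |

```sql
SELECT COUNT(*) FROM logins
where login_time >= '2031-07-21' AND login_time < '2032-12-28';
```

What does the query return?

Rows in [2031-07-21, 2032-12-28): 2031-07-21, 2032-12-26, 2031-07-22 → 3 rows.

3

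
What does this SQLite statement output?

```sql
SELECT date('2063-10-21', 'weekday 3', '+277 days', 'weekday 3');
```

2064-07-30

`weekday 3` advances to the next Wednesday; 2063-10-21 is a Sunday, so it moves forward to 2063-10-24.
Applying '+277 days' to 2063-10-24: counting 277 days forward gives 2064-07-27.
`weekday 3` advances to the next Wednesday; 2064-07-27 is a Sunday, so it moves forward to 2064-07-30.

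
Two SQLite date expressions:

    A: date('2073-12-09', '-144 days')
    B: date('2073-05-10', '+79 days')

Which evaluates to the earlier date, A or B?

A = 2073-07-18.
B = 2073-07-28.
A is earlier.

A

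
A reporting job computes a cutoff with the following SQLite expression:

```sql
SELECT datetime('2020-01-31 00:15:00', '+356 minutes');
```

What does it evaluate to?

2020-01-31 06:11:00

356 minutes = 5h 56m; +356 minutes from 2020-01-31 00:15:00 is 2020-01-31 06:11:00.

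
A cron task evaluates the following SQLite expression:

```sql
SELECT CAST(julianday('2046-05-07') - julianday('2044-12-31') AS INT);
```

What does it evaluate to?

492

0 days remain in December 2044 after the 31st (31 − 31).
Full months from January 2045 through April 2046 contribute their day counts.
Then 7 days into May 2046.
Total: 0 + 31 + 28 + 31 + 30 + 31 + 30 + 31 + 31 + 30 + 31 + 30 + 31 + 31 + 28 + 31 + 30 + 7 = 492.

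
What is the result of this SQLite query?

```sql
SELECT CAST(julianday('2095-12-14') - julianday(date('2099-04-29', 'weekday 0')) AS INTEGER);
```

`weekday 0` advances to the next Sunday; 2099-04-29 is a Wednesday, so it moves forward to 2099-05-03.
17 days remain in December 2095 after the 14th (31 − 14).
Full months from January 2096 through April 2099 contribute their day counts.
Then 3 days into May 2099.
Total: 17 + 31 + 29 + 31 + 30 + 31 + 30 + 31 + 31 + 30 + 31 + 30 + 31 + 31 + 28 + 31 + 30 + 31 + 30 + 31 + 31 + 30 + 31 + 30 + 31 + 31 + 28 + 31 + 30 + 31 + 30 + 31 + 31 + 30 + 31 + 30 + 31 + 31 + 28 + 31 + 30 + 3 = 1236.
The subtraction is earlier − later, so the result is −1236 → -1236.

-1236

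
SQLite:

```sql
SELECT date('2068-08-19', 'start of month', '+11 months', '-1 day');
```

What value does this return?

2069-06-30

`start of month` rewinds 2068-08-19 to 2068-08-01.
Adding +11 months to 2068-08-01 gives 2069-07-01.
Going back 1 day from 2069-07-01 reaches 2069-06-30 (last day of June, 30 days).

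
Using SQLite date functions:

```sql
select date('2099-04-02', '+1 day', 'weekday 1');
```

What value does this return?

Advancing 1 more day within April lands on 2099-04-03.
`weekday 1` advances to the next Monday; 2099-04-03 is a Friday, so it moves forward to 2099-04-06.

2099-04-06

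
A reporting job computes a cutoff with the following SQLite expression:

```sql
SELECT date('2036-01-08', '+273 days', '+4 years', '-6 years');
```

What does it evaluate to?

2034-10-07

Applying '+273 days' to 2036-01-08: counting 273 days forward gives 2036-10-07.
Adding +4 years to 2036-10-07 gives 2040-10-07.
Adding -6 years to 2040-10-07 gives 2034-10-07.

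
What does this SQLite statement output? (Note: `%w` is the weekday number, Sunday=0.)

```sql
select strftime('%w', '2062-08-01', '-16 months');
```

First apply '-16 months': 2062-08-01 → 2061-04-01.
2061-04-01 is a Friday; with Sunday=0 that is 5.

5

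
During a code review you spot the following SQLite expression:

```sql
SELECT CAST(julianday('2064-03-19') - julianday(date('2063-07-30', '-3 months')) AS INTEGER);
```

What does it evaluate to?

Adding -3 months to 2063-07-30 gives 2063-04-30.
0 days remain in April 2063 after the 30th (30 − 30).
Full months from May 2063 through February 2064 contribute their day counts.
Then 19 days into March 2064.
Total: 0 + 31 + 30 + 31 + 31 + 30 + 31 + 30 + 31 + 31 + 29 + 19 = 324.

324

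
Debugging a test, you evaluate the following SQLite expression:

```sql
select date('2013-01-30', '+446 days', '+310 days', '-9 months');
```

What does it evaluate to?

Applying '+446 days' to 2013-01-30: counting 446 days forward gives 2014-04-21.
Applying '+310 days' to 2014-04-21: counting 310 days forward gives 2015-02-25.
Adding -9 months to 2015-02-25 gives 2014-05-25.

2014-05-25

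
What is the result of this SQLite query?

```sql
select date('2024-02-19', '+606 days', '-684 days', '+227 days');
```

Applying '+606 days' to 2024-02-19: counting 606 days forward gives 2025-10-17.
Applying '-684 days' to 2025-10-17: counting 684 days back gives 2023-12-03.
Applying '+227 days' to 2023-12-03: counting 227 days forward gives 2024-07-17.

2024-07-17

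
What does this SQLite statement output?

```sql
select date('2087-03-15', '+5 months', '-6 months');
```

Adding +5 months to 2087-03-15 gives 2087-08-15.
Adding -6 months to 2087-08-15 gives 2087-02-15.

2087-02-15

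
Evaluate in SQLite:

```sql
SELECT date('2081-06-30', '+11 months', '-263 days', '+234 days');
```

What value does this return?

Adding +11 months to 2081-06-30 gives 2082-05-30.
Applying '-263 days' to 2082-05-30: counting 263 days back gives 2081-09-09.
Applying '+234 days' to 2081-09-09: counting 234 days forward gives 2082-05-01.

2082-05-01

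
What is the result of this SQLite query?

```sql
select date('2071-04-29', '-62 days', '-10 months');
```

2070-04-26

Applying '-62 days' to 2071-04-29: counting 62 days back gives 2071-02-26.
Adding -10 months to 2071-02-26 gives 2070-04-26.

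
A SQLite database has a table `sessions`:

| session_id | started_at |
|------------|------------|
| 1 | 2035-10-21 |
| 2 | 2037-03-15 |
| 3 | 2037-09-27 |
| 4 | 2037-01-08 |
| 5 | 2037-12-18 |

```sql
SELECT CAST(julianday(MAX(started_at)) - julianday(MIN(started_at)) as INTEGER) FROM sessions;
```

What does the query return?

789

MIN = 2035-10-21, MAX = 2037-12-18.
10 days remain in October 2035 after the 21st (31 − 21).
Full months from November 2035 through November 2037 contribute their day counts.
Then 18 days into December 2037.
Total: 10 + 30 + 31 + 31 + 29 + 31 + 30 + 31 + 30 + 31 + 31 + 30 + 31 + 30 + 31 + 31 + 28 + 31 + 30 + 31 + 30 + 31 + 31 + 30 + 31 + 30 + 18 = 789.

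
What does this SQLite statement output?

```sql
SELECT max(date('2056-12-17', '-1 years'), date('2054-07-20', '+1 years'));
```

2055-12-17

date('2056-12-17', '-1 years') → 2055-12-17.
date('2054-07-20', '+1 years') → 2055-07-20.
Later of the two is 2055-12-17.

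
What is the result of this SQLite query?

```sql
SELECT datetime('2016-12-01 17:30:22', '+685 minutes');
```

2016-12-02 04:55:22

685 minutes = 11h 25m; +685 minutes from 2016-12-01 17:30:22 is 2016-12-02 04:55:22 (crosses midnight).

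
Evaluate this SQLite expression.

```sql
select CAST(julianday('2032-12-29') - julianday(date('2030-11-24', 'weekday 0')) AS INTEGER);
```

`weekday 0` advances to the next Sunday; 2030-11-24 is already a Sunday, so it stays at 2030-11-24.
6 days remain in November 2030 after the 24th (30 − 24).
Full months from December 2030 through November 2032 contribute their day counts.
Then 29 days into December 2032.
Total: 6 + 31 + 31 + 28 + 31 + 30 + 31 + 30 + 31 + 31 + 30 + 31 + 30 + 31 + 31 + 29 + 31 + 30 + 31 + 30 + 31 + 31 + 30 + 31 + 30 + 29 = 766.

766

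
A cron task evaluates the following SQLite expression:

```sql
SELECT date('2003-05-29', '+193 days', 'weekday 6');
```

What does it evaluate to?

Applying '+193 days' to 2003-05-29: counting 193 days forward gives 2003-12-08.
`weekday 6` advances to the next Saturday; 2003-12-08 is a Monday, so it moves forward to 2003-12-13.

2003-12-13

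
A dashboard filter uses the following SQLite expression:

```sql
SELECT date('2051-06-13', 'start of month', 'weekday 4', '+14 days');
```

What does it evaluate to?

`start of month` rewinds 2051-06-13 to 2051-06-01.
`weekday 4` advances to the next Thursday; 2051-06-01 is already a Thursday, so it stays at 2051-06-01.
Advancing 14 more days within June lands on 2051-06-15.

2051-06-15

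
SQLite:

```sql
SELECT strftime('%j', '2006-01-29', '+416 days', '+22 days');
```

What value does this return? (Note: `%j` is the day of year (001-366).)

102

First apply '+416 days', '+22 days': 2006-01-29 → 2007-04-12.
Day-of-year for 2007-04-12: days since 2007-01-01 inclusive = 102, zero-padded to 102.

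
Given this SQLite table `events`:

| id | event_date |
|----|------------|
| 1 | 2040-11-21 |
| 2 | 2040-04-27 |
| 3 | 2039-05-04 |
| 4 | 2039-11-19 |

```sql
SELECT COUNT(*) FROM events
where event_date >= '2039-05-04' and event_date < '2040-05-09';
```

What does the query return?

3

Rows in [2039-05-04, 2040-05-09): 2040-04-27, 2039-05-04, 2039-11-19 → 3 rows.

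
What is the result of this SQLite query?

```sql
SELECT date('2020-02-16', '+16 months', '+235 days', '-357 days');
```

Adding +16 months to 2020-02-16 gives 2021-06-16.
Applying '+235 days' to 2021-06-16: counting 235 days forward gives 2022-02-06.
Applying '-357 days' to 2022-02-06: counting 357 days back gives 2021-02-14.

2021-02-14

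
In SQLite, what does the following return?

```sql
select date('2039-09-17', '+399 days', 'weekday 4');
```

Applying '+399 days' to 2039-09-17: counting 399 days forward gives 2040-10-20.
`weekday 4` advances to the next Thursday; 2040-10-20 is a Saturday, so it moves forward to 2040-10-25.

2040-10-25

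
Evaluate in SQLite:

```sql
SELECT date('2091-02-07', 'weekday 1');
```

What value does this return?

`weekday 1` advances to the next Monday; 2091-02-07 is a Wednesday, so it moves forward to 2091-02-12.

2091-02-12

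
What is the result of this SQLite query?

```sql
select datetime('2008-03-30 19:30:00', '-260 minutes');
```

2008-03-30 15:10:00

260 minutes = 4h 20m; -260 minutes from 2008-03-30 19:30:00 is 2008-03-30 15:10:00.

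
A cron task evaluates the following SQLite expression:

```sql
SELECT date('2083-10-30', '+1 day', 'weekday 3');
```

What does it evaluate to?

2083-11-03

Advancing 1 more day within October lands on 2083-10-31.
`weekday 3` advances to the next Wednesday; 2083-10-31 is a Sunday, so it moves forward to 2083-11-03.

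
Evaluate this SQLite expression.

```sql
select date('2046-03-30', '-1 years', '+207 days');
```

2045-10-23

Adding -1 year to 2046-03-30 gives 2045-03-30.
Applying '+207 days' to 2045-03-30: counting 207 days forward gives 2045-10-23.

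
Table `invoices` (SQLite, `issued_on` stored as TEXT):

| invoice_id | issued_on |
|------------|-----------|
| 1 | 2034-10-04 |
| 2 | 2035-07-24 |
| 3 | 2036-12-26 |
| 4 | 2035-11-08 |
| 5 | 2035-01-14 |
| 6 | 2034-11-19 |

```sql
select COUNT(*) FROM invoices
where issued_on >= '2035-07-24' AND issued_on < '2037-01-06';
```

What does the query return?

Rows in [2035-07-24, 2037-01-06): 2035-07-24, 2036-12-26, 2035-11-08 → 3 rows.

3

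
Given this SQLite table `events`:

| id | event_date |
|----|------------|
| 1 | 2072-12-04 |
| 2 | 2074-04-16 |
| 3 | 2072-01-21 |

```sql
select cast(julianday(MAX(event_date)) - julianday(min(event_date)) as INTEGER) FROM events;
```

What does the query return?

816

MIN = 2072-01-21, MAX = 2074-04-16.
10 days remain in January 2072 after the 21st (31 − 21).
Full months from February 2072 through March 2074 contribute their day counts.
Then 16 days into April 2074.
Total: 10 + 29 + 31 + 30 + 31 + 30 + 31 + 31 + 30 + 31 + 30 + 31 + 31 + 28 + 31 + 30 + 31 + 30 + 31 + 31 + 30 + 31 + 30 + 31 + 31 + 28 + 31 + 16 = 816.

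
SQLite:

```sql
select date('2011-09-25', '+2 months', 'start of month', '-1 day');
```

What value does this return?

Adding +2 months to 2011-09-25 gives 2011-11-25.
`start of month` rewinds 2011-11-25 to 2011-11-01.
Going back 1 day from 2011-11-01 reaches 2011-10-31 (last day of October, 31 days).

2011-10-31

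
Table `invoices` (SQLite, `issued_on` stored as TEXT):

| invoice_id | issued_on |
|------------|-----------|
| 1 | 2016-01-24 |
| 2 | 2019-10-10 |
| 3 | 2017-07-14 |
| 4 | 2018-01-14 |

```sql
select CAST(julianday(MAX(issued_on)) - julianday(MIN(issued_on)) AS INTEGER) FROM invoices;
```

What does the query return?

1355

MIN = 2016-01-24, MAX = 2019-10-10.
7 days remain in January 2016 after the 24th (31 − 24).
Full months from February 2016 through September 2019 contribute their day counts.
Then 10 days into October 2019.
Total: 7 + 29 + 31 + 30 + 31 + 30 + 31 + 31 + 30 + 31 + 30 + 31 + 31 + 28 + 31 + 30 + 31 + 30 + 31 + 31 + 30 + 31 + 30 + 31 + 31 + 28 + 31 + 30 + 31 + 30 + 31 + 31 + 30 + 31 + 30 + 31 + 31 + 28 + 31 + 30 + 31 + 30 + 31 + 31 + 30 + 10 = 1355.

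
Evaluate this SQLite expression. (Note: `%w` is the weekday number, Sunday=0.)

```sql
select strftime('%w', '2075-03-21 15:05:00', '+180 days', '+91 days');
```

2

First apply '+180 days', '+91 days': 2075-03-21 15:05:00 → 2075-12-17 15:05:00.
2075-12-17 is a Tuesday; with Sunday=0 that is 2.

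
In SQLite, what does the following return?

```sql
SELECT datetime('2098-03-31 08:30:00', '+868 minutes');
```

2098-03-31 22:58:00

868 minutes = 14h 28m; +868 minutes from 2098-03-31 08:30:00 is 2098-03-31 22:58:00.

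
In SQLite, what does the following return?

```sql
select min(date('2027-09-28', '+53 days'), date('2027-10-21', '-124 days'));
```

2027-06-19

date('2027-09-28', '+53 days') → 2027-11-20.
date('2027-10-21', '-124 days') → 2027-06-19.
Earlier of the two is 2027-06-19.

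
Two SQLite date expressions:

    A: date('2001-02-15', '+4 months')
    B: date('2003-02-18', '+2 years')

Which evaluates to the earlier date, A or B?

A

A = 2001-06-15.
B = 2005-02-18.
A is earlier.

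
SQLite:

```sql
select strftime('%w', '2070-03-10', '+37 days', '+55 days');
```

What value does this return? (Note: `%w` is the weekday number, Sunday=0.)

First apply '+37 days', '+55 days': 2070-03-10 → 2070-06-10.
2070-06-10 is a Tuesday; with Sunday=0 that is 2.

2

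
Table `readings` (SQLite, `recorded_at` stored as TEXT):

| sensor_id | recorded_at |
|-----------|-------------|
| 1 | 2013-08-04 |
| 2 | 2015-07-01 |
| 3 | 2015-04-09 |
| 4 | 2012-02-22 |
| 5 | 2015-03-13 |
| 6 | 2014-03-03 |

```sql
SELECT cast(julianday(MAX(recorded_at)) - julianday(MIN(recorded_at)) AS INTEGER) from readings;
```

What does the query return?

1225

MIN = 2012-02-22, MAX = 2015-07-01.
7 days remain in February 2012 after the 22nd (29 − 22).
Full months from March 2012 through June 2015 contribute their day counts.
Then 1 day into July 2015.
Total: 7 + 31 + 30 + 31 + 30 + 31 + 31 + 30 + 31 + 30 + 31 + 31 + 28 + 31 + 30 + 31 + 30 + 31 + 31 + 30 + 31 + 30 + 31 + 31 + 28 + 31 + 30 + 31 + 30 + 31 + 31 + 30 + 31 + 30 + 31 + 31 + 28 + 31 + 30 + 31 + 30 + 1 = 1225.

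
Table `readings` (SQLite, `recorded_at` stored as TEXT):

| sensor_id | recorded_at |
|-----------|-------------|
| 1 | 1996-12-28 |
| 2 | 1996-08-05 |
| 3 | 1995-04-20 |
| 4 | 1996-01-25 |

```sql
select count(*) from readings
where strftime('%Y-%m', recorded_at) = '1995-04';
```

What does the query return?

Rows with year-month 1995-04: 1995-04-20 → 1.

1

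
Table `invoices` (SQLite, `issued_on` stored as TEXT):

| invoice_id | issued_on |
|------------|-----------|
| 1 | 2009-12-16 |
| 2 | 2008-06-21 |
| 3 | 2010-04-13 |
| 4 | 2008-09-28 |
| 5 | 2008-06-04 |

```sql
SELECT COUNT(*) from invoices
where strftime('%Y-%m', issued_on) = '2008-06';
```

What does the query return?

Rows with year-month 2008-06: 2008-06-21, 2008-06-04 → 2.

2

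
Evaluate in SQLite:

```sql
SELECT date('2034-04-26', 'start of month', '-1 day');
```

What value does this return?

`start of month` rewinds 2034-04-26 to 2034-04-01.
Going back 1 day from 2034-04-01 reaches 2034-03-31 (last day of March, 31 days).

2034-03-31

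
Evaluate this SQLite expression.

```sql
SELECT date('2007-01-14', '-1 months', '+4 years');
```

Adding -1 month to 2007-01-14 gives 2006-12-14.
Adding +4 years to 2006-12-14 gives 2010-12-14.

2010-12-14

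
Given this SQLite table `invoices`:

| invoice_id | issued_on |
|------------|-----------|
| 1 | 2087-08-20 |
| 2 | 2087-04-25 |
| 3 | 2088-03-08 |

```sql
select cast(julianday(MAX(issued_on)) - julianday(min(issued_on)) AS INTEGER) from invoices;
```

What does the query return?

318

MIN = 2087-04-25, MAX = 2088-03-08.
5 days remain in April 2087 after the 25th (30 − 25).
Full months from May 2087 through February 2088 contribute their day counts.
Then 8 days into March 2088.
Total: 5 + 31 + 30 + 31 + 31 + 30 + 31 + 30 + 31 + 31 + 29 + 8 = 318.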